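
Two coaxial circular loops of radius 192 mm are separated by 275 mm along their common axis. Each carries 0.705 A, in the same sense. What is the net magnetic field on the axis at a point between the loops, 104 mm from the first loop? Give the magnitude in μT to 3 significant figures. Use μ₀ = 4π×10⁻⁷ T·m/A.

Each loop contributes B = μ₀IR²/[2(R²+z²)^(3/2)] on the axis, with z measured from that loop.
Loop 1 (z = 0.104 m): B₁ = 1.57×10⁻⁶ T. Loop 2 (z = 0.171 m): B₂ = 9.61×10⁻⁷ T.
The fields add: B = B₁ + B₂ = 2.53×10⁻⁶ T.

B ≈ 2.53 μT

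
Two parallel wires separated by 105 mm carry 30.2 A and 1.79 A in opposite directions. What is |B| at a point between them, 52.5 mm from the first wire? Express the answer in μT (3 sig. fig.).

Each long wire gives B = μ₀I/(2πd). Distances are d₁ = 0.0525 m and d₂ = 0.0525 m.
B₁ = 1.15×10⁻⁴ T, B₂ = 6.82×10⁻⁶ T.
Between antiparallel currents both contributions point the same way, so they add. B = B₁ + B₂ = 1.15×10⁻⁴ + 6.82×10⁻⁶ = 1.22×10⁻⁴ T.

B ≈ 122 μT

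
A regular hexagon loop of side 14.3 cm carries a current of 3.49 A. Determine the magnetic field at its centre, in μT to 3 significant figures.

Each side is a finite straight segment at perpendicular distance d = a/(2 tan(π/6)) = 0.1238 m from the centre, with end-angles ±π/6.
One side contributes B₁ = (μ₀I/4πd)·2 sin(π/6) = 2.82×10⁻⁶ T.
All 6 sides add in the same direction: B = 6 × 2.82×10⁻⁶ = 1.69×10⁻⁵ T.

B ≈ 16.9 μT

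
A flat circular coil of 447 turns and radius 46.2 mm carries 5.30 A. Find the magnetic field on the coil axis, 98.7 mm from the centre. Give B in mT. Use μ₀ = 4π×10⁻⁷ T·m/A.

For an N-turn flat coil, B = Nμ₀IR²/[2(R²+z²)^(3/2)] with R = 0.0462 m, z = 0.0987 m.
B = 447 × 5.49×10⁻⁶ T = 2.45×10⁻³ T.

B ≈ 2.45 mT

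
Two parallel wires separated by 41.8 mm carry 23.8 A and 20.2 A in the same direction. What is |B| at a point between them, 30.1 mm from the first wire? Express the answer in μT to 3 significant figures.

B ≈ 187 μT

Each long wire gives B = μ₀I/(2πd). Distances are d₁ = 0.0301 m and d₂ = 0.0117 m.
B₁ = 1.58×10⁻⁴ T, B₂ = 3.45×10⁻⁴ T.
Between parallel currents the two contributions point in opposite directions, so they subtract. B = |B₁ − B₂| = |1.58×10⁻⁴ − 3.45×10⁻⁴| = 1.87×10⁻⁴ T.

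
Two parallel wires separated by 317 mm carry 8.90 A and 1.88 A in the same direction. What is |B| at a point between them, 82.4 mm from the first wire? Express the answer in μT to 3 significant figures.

Each long wire gives B = μ₀I/(2πd). Distances are d₁ = 0.0824 m and d₂ = 0.2346 m.
B₁ = 2.16×10⁻⁵ T, B₂ = 1.60×10⁻⁶ T.
Between parallel currents the two contributions point in opposite directions, so they subtract. B = |B₁ − B₂| = |2.16×10⁻⁵ − 1.60×10⁻⁶| = 2.00×10⁻⁵ T.

B ≈ 20.0 μT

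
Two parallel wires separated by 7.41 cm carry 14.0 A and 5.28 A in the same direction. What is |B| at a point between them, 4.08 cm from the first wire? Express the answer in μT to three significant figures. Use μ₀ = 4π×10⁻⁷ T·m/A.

Each long wire gives B = μ₀I/(2πd). Distances are d₁ = 0.0408 m and d₂ = 0.0333 m.
B₁ = 6.86×10⁻⁵ T, B₂ = 3.17×10⁻⁵ T.
Between parallel currents the two contributions point in opposite directions, so they subtract. B = |B₁ − B₂| = |6.86×10⁻⁵ − 3.17×10⁻⁵| = 3.69×10⁻⁵ T.

B ≈ 36.9 μT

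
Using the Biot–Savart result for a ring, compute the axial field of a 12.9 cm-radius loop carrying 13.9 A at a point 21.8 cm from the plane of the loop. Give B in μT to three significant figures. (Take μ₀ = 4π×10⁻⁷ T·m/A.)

B ≈ 8.94 μT

On the axis of a circular loop, B = μ₀IR² / [2(R²+z²)^(3/2)].
R² + z² = (0.129)² + (0.218)² = 0.06416 m², and (R²+z²)^(3/2) = 1.63×10⁻² m³.
B = (4π×10⁻⁷ × 13.9 × 0.01664) / (2 × 1.63×10⁻²) = 8.94×10⁻⁶ T.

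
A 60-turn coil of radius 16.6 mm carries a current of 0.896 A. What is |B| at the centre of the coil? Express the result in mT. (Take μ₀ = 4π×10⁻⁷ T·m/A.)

B ≈ 2.03 mT

For an N-turn flat coil, B = Nμ₀I/(2R) with R = 0.0166 m.
B = 60 × 3.39×10⁻⁵ T = 2.03×10⁻³ T.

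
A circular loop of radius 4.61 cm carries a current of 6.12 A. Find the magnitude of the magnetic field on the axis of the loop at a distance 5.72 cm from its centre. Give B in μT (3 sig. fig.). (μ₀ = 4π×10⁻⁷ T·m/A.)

On the axis of a circular loop, B = μ₀IR² / [2(R²+z²)^(3/2)].
R² + z² = (0.0461)² + (0.0572)² = 0.005397 m², and (R²+z²)^(3/2) = 3.96×10⁻⁴ m³.
B = (4π×10⁻⁷ × 6.12 × 0.002125) / (2 × 3.96×10⁻⁴) = 2.06×10⁻⁵ T.

B ≈ 20.6 μT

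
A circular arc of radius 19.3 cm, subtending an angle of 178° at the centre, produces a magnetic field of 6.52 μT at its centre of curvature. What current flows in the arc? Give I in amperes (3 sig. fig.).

For a circular arc, B = μ₀Iφ/(4πR) with φ in radians; here φ = 3.107 rad.
So I = 4πRB/(μ₀φ) = 4π × 0.193 × 6.52×10⁻⁶ / (4π×10⁻⁷ × 3.107) = 4.05 A.

I ≈ 4.05 A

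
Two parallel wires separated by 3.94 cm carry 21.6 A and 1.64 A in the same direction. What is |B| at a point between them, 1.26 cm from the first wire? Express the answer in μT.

Each long wire gives B = μ₀I/(2πd). Distances are d₁ = 0.0126 m and d₂ = 0.0268 m.
B₁ = 3.43×10⁻⁴ T, B₂ = 1.22×10⁻⁵ T.
Between parallel currents the two contributions point in opposite directions, so they subtract. B = |B₁ − B₂| = |3.43×10⁻⁴ − 1.22×10⁻⁵| = 3.31×10⁻⁴ T.

B ≈ 331 μT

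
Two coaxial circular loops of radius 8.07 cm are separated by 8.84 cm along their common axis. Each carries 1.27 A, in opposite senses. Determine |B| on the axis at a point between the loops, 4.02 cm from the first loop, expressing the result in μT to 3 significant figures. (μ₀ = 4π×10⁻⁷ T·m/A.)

Each loop contributes B = μ₀IR²/[2(R²+z²)^(3/2)] on the axis, with z measured from that loop.
Loop 1 (z = 0.0402 m): B₁ = 7.09×10⁻⁶ T. Loop 2 (z = 0.0482 m): B₂ = 6.26×10⁻⁶ T.
The fields oppose: B = |B₁ − B₂| = 8.34×10⁻⁷ T.

B ≈ 0.834 μT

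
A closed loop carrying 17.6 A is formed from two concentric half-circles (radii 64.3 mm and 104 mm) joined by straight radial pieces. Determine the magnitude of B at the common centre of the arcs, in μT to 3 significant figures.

The radial connectors point toward the centre, so dl × r̂ = 0 and they contribute nothing.
Each semicircle gives μ₀I/(4R): inner arc 8.60×10⁻⁵ T, outer arc 5.32×10⁻⁵ T.
The two arcs carry current in opposite angular senses, so their fields oppose: B = |8.60×10⁻⁵ − 5.32×10⁻⁵| = 3.28×10⁻⁵ T.

B ≈ 32.8 μT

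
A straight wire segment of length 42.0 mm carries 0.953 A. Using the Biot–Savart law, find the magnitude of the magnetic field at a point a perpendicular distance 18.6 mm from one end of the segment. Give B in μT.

B ≈ 4.68 μT

For a finite straight segment, B = (μ₀I/4πd)(sinθ₁ + sinθ₂), where θ₁, θ₂ are the angles from the perpendicular to each end.
The perpendicular foot is at one end, so the two end-offsets along the wire are 0 and L = 0.042 m.
sinθ₁ = 0/√(0²+0.0186²) = 0.0000; sinθ₂ = 0.042/√(0.042²+0.0186²) = 0.9143.
B = (4π×10⁻⁷ × 0.953) / (4π × 0.0186) × (0.0000 + 0.9143) = 4.68×10⁻⁶ T.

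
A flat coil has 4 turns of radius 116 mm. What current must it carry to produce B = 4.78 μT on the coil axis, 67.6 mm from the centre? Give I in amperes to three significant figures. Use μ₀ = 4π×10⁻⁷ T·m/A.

I ≈ 0.342 A

For an N-turn coil, B = Nμ₀IR²/[2(R²+z²)^(3/2)] with R = 0.116 m, z = 0.0676 m, so I = 2B(R²+z²)^(3/2)/(Nμ₀R²) = 2 × 4.78×10⁻⁶ × 2.42×10⁻³ / (4 × 4π×10⁻⁷ × 0.01346) = 0.342 A.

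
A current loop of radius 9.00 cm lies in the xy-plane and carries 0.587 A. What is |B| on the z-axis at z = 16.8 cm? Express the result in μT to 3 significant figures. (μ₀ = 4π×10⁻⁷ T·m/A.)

On the axis of a circular loop, B = μ₀IR² / [2(R²+z²)^(3/2)].
R² + z² = (0.09)² + (0.168)² = 0.03632 m², and (R²+z²)^(3/2) = 6.92×10⁻³ m³.
B = (4π×10⁻⁷ × 0.587 × 0.0081) / (2 × 6.92×10⁻³) = 4.32×10⁻⁷ T.

B ≈ 0.432 μT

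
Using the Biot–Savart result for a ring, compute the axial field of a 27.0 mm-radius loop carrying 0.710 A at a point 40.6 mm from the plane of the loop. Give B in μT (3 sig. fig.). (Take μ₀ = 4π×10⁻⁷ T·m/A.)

On the axis of a circular loop, B = μ₀IR² / [2(R²+z²)^(3/2)].
R² + z² = (0.027)² + (0.0406)² = 0.002377 m², and (R²+z²)^(3/2) = 1.16×10⁻⁴ m³.
B = (4π×10⁻⁷ × 0.710 × 0.000729) / (2 × 1.16×10⁻⁴) = 2.81×10⁻⁶ T.

B ≈ 2.81 μT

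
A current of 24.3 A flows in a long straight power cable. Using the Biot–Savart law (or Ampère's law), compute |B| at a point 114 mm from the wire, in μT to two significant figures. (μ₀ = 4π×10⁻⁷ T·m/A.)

B ≈ 43 μT

For an infinitely long straight wire, B = μ₀I/(2πd).
B = (4π×10⁻⁷ × 24.3) / (2π × 0.114) = 4.26×10⁻⁵ T.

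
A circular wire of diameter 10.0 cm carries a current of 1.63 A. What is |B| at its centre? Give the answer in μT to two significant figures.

At the centre of a circular loop the Biot–Savart law gives B = μ₀I/(2R) (so R = 0.05 m).
B = (4π×10⁻⁷ × 1.63) / (2 × 0.05) = 2.05×10⁻⁵ T.

B ≈ 20 μT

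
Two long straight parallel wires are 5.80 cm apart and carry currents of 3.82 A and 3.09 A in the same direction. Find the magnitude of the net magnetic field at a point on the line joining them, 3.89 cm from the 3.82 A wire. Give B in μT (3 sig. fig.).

B ≈ 12.7 μT

Each long wire gives B = μ₀I/(2πd). Distances are d₁ = 0.0389 m and d₂ = 0.0191 m.
B₁ = 1.96×10⁻⁵ T, B₂ = 3.24×10⁻⁵ T.
Between parallel currents the two contributions point in opposite directions, so they subtract. B = |B₁ − B₂| = |1.96×10⁻⁵ − 3.24×10⁻⁵| = 1.27×10⁻⁵ T.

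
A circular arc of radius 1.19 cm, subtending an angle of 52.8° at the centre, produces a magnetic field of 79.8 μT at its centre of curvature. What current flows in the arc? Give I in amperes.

For a circular arc, B = μ₀Iφ/(4πR) with φ in radians; here φ = 0.9215 rad.
So I = 4πRB/(μ₀φ) = 4π × 0.0119 × 7.98×10⁻⁵ / (4π×10⁻⁷ × 0.9215) = 10.3 A.

I ≈ 10.3 A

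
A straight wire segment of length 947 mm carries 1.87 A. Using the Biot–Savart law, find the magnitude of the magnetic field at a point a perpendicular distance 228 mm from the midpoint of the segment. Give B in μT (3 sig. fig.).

For a finite straight segment, B = (μ₀I/4πd)(sinθ₁ + sinθ₂), where θ₁, θ₂ are the angles from the perpendicular to each end.
The perpendicular from the point meets the wire at its midpoint, so each end is L/2 = 0.4735 m away along the wire.
sinθ₁ = 0.4735/√(0.4735²+0.228²) = 0.9010; sinθ₂ = 0.4735/√(0.4735²+0.228²) = 0.9010.
B = (4π×10⁻⁷ × 1.87) / (4π × 0.228) × (0.9010 + 0.9010) = 1.48×10⁻⁶ T.

B ≈ 1.48 μT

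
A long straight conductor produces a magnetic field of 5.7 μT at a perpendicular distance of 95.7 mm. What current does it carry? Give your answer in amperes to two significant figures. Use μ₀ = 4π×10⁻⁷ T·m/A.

I ≈ 2.7 A

For a long straight wire B = μ₀I/(2πd), so I = 2πdB/μ₀.
I = 2π × 0.0957 × 5.70×10⁻⁶ / (4π×10⁻⁷) = 2.73 A.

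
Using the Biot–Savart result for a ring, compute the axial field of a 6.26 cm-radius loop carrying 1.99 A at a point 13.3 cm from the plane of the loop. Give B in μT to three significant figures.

On the axis of a circular loop, B = μ₀IR² / [2(R²+z²)^(3/2)].
R² + z² = (0.0626)² + (0.133)² = 0.02161 m², and (R²+z²)^(3/2) = 3.18×10⁻³ m³.
B = (4π×10⁻⁷ × 1.99 × 0.003919) / (2 × 3.18×10⁻³) = 1.54×10⁻⁶ T.

B ≈ 1.54 μT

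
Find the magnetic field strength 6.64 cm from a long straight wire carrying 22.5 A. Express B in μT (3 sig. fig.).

B ≈ 67.8 μT

For an infinitely long straight wire, B = μ₀I/(2πd).
B = (4π×10⁻⁷ × 22.5) / (2π × 0.0664) = 6.78×10⁻⁵ T.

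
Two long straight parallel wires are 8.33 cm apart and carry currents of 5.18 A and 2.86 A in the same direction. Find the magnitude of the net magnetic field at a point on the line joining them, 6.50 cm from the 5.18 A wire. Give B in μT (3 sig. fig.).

B ≈ 15.3 μT

Each long wire gives B = μ₀I/(2πd). Distances are d₁ = 0.065 m and d₂ = 0.0183 m.
B₁ = 1.59×10⁻⁵ T, B₂ = 3.13×10⁻⁵ T.
Between parallel currents the two contributions point in opposite directions, so they subtract. B = |B₁ − B₂| = |1.59×10⁻⁵ − 3.13×10⁻⁵| = 1.53×10⁻⁵ T.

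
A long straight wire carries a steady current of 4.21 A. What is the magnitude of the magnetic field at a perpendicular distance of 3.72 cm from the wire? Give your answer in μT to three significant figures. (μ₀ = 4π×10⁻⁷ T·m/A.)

For an infinitely long straight wire, B = μ₀I/(2πd).
B = (4π×10⁻⁷ × 4.21) / (2π × 0.0372) = 2.26×10⁻⁵ T.

B ≈ 22.6 μT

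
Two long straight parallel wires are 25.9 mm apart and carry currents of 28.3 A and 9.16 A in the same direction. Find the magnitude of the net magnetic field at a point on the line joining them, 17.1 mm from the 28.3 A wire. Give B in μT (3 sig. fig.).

Each long wire gives B = μ₀I/(2πd). Distances are d₁ = 0.0171 m and d₂ = 0.0088 m.
B₁ = 3.31×10⁻⁴ T, B₂ = 2.08×10⁻⁴ T.
Between parallel currents the two contributions point in opposite directions, so they subtract. B = |B₁ − B₂| = |3.31×10⁻⁴ − 2.08×10⁻⁴| = 1.23×10⁻⁴ T.

B ≈ 123 μT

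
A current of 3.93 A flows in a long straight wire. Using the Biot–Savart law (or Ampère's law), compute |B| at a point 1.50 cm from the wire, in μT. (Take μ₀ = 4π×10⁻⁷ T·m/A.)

For an infinitely long straight wire, B = μ₀I/(2πd).
B = (4π×10⁻⁷ × 3.93) / (2π × 0.015) = 5.24×10⁻⁵ T.

B ≈ 52.4 μT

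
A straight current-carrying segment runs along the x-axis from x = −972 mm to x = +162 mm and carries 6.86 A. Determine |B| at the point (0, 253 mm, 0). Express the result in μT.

B ≈ 4.09 μT

For a finite straight segment, B = (μ₀I/4πd)(sinθ₁ + sinθ₂), where θ₁, θ₂ are the angles from the perpendicular to each end.
The perpendicular distance is d = 0.253 m; the end-offsets along the wire are a = 0.972 m and b = 0.162 m.
sinθ₁ = 0.972/√(0.972²+0.253²) = 0.9678; sinθ₂ = 0.162/√(0.162²+0.253²) = 0.5392.
B = (4π×10⁻⁷ × 6.86) / (4π × 0.253) × (0.9678 + 0.5392) = 4.09×10⁻⁶ T.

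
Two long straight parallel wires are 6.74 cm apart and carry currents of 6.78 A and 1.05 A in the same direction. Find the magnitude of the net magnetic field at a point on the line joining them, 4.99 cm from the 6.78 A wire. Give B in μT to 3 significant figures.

Each long wire gives B = μ₀I/(2πd). Distances are d₁ = 0.0499 m and d₂ = 0.0175 m.
B₁ = 2.72×10⁻⁵ T, B₂ = 1.20×10⁻⁵ T.
Between parallel currents the two contributions point in opposite directions, so they subtract. B = |B₁ − B₂| = |2.72×10⁻⁵ − 1.20×10⁻⁵| = 1.52×10⁻⁵ T.

B ≈ 15.2 μT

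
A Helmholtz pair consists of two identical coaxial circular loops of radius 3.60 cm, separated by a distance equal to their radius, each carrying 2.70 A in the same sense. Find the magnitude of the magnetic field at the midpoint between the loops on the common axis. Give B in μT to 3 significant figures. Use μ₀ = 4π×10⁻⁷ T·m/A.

Each loop contributes B = μ₀IR²/[2(R²+z²)^(3/2)] on the axis, with z measured from that loop.
Loop 1 (z = 0.018 m): B₁ = 3.37×10⁻⁵ T. Loop 2 (z = 0.018 m): B₂ = 3.37×10⁻⁵ T.
The fields add: B = B₁ + B₂ = 6.74×10⁻⁵ T.

B ≈ 67.4 μT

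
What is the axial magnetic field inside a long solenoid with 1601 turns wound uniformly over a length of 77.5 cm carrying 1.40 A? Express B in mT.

Inside a long solenoid, B = μ₀nI with n = 2066 turns/m.
B = 4π×10⁻⁷ × 2066 × 1.40 = 3.63×10⁻³ T.

B ≈ 3.63 mT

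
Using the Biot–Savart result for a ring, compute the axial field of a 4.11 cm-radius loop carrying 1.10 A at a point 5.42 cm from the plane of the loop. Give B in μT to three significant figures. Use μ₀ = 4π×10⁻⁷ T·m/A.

B ≈ 3.71 μT

On the axis of a circular loop, B = μ₀IR² / [2(R²+z²)^(3/2)].
R² + z² = (0.0411)² + (0.0542)² = 0.004627 m², and (R²+z²)^(3/2) = 3.15×10⁻⁴ m³.
B = (4π×10⁻⁷ × 1.10 × 0.001689) / (2 × 3.15×10⁻⁴) = 3.71×10⁻⁶ T.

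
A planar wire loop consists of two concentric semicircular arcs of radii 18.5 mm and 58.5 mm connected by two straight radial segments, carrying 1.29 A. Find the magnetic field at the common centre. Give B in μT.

B ≈ 15.0 μT

The radial connectors point toward the centre, so dl × r̂ = 0 and they contribute nothing.
Each semicircle gives μ₀I/(4R): inner arc 2.19×10⁻⁵ T, outer arc 6.93×10⁻⁶ T.
The two arcs carry current in opposite angular senses, so their fields oppose: B = |2.19×10⁻⁵ − 6.93×10⁻⁶| = 1.50×10⁻⁵ T.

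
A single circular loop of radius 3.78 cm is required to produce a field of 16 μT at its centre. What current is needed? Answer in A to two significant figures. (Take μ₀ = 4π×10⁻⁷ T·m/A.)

I ≈ 0.96 A

At the centre of a circular loop B = μ₀I/(2R), so I = 2RB/μ₀.
With R = 0.0378 m, I = 2 × 0.0378 × 1.60×10⁻⁵ / (4π×10⁻⁷) = 0.963 A.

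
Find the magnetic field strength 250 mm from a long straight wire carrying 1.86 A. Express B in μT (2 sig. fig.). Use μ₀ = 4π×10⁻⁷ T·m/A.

B ≈ 1.5 μT

For an infinitely long straight wire, B = μ₀I/(2πd).
B = (4π×10⁻⁷ × 1.86) / (2π × 0.25) = 1.49×10⁻⁶ T.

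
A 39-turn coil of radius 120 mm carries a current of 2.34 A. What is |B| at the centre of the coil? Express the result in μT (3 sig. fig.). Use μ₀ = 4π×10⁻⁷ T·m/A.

B ≈ 478 μT

For an N-turn flat coil, B = Nμ₀I/(2R) with R = 0.12 m.
B = 39 × 1.23×10⁻⁵ T = 4.78×10⁻⁴ T.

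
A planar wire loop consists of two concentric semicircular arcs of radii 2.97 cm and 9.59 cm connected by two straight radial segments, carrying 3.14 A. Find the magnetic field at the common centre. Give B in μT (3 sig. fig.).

B ≈ 22.9 μT

The radial connectors point toward the centre, so dl × r̂ = 0 and they contribute nothing.
Each semicircle gives μ₀I/(4R): inner arc 3.32×10⁻⁵ T, outer arc 1.03×10⁻⁵ T.
The two arcs carry current in opposite angular senses, so their fields oppose: B = |3.32×10⁻⁵ − 1.03×10⁻⁵| = 2.29×10⁻⁵ T.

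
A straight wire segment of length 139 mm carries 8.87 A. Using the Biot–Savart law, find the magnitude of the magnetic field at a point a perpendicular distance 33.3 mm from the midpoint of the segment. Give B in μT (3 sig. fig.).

B ≈ 48.0 μT

For a finite straight segment, B = (μ₀I/4πd)(sinθ₁ + sinθ₂), where θ₁, θ₂ are the angles from the perpendicular to each end.
The perpendicular from the point meets the wire at its midpoint, so each end is L/2 = 0.0695 m away along the wire.
sinθ₁ = 0.0695/√(0.0695²+0.0333²) = 0.9018; sinθ₂ = 0.0695/√(0.0695²+0.0333²) = 0.9018.
B = (4π×10⁻⁷ × 8.87) / (4π × 0.0333) × (0.9018 + 0.9018) = 4.80×10⁻⁵ T.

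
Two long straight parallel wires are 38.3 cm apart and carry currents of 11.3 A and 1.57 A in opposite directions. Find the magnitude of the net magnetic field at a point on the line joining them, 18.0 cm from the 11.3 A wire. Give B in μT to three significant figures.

B ≈ 14.1 μT

Each long wire gives B = μ₀I/(2πd). Distances are d₁ = 0.18 m and d₂ = 0.203 m.
B₁ = 1.26×10⁻⁵ T, B₂ = 1.55×10⁻⁶ T.
Between antiparallel currents both contributions point the same way, so they add. B = B₁ + B₂ = 1.26×10⁻⁵ + 1.55×10⁻⁶ = 1.41×10⁻⁵ T.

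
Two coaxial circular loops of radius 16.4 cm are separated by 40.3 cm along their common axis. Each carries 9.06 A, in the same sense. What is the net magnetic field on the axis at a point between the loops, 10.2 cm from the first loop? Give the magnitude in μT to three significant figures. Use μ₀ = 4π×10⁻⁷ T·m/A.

B ≈ 25.1 μT

Each loop contributes B = μ₀IR²/[2(R²+z²)^(3/2)] on the axis, with z measured from that loop.
Loop 1 (z = 0.102 m): B₁ = 2.13×10⁻⁵ T. Loop 2 (z = 0.301 m): B₂ = 3.80×10⁻⁶ T.
The fields add: B = B₁ + B₂ = 2.51×10⁻⁵ T.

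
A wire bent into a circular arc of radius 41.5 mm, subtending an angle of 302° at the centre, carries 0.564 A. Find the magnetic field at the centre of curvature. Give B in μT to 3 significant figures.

B ≈ 7.16 μT

The Biot–Savart field of a circular arc at its centre is B = μ₀Iφ/(4πR), with φ = 5.271 rad.
B = (4π×10⁻⁷ × 0.564 × 5.271) / (4π × 0.0415) = 7.16×10⁻⁶ T.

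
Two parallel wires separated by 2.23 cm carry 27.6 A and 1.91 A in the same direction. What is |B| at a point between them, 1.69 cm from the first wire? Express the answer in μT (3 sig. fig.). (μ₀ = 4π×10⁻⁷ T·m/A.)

Each long wire gives B = μ₀I/(2πd). Distances are d₁ = 0.0169 m and d₂ = 0.0054 m.
B₁ = 3.27×10⁻⁴ T, B₂ = 7.07×10⁻⁵ T.
Between parallel currents the two contributions point in opposite directions, so they subtract. B = |B₁ − B₂| = |3.27×10⁻⁴ − 7.07×10⁻⁵| = 2.56×10⁻⁴ T.

B ≈ 256 μT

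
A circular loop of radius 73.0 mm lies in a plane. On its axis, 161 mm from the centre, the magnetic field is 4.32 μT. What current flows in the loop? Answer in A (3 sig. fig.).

I ≈ 7.13 A

On the axis of a loop, B = μ₀IR²/[2(R²+z²)^(3/2)], so I = 2B(R²+z²)^(3/2)/(μ₀R²).
R² + z² = 0.005329 + 0.02592 = 0.03125 m²; raised to 3/2 gives 5.52×10⁻³ m³.
I = 2 × 4.32×10⁻⁶ × 5.52×10⁻³ / (1.26×10⁻⁶ × 0.005329) = 7.13 A.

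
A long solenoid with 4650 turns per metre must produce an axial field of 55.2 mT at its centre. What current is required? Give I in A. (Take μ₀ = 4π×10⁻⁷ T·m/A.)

Inside a long solenoid B = μ₀nI with n = 4650 m⁻¹, so I = B/(μ₀n).
I = 5.52×10⁻² / (4π×10⁻⁷ × 4650) = 9.45 A.

I ≈ 9.45 A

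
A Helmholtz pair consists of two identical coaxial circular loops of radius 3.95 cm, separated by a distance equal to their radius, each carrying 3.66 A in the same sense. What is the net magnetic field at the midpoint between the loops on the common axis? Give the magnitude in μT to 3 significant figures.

Each loop contributes B = μ₀IR²/[2(R²+z²)^(3/2)] on the axis, with z measured from that loop.
Loop 1 (z = 0.01975 m): B₁ = 4.17×10⁻⁵ T. Loop 2 (z = 0.01975 m): B₂ = 4.17×10⁻⁵ T.
The fields add: B = B₁ + B₂ = 8.33×10⁻⁵ T.

B ≈ 83.3 μT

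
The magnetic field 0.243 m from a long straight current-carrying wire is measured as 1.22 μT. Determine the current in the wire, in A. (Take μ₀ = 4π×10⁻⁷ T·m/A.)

For a long straight wire B = μ₀I/(2πd), so I = 2πdB/μ₀.
I = 2π × 0.243 × 1.22×10⁻⁶ / (4π×10⁻⁷) = 1.48 A.

I ≈ 1.48 A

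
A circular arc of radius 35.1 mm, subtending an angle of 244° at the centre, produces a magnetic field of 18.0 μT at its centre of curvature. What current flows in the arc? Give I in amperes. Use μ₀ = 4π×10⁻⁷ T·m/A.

For a circular arc, B = μ₀Iφ/(4πR) with φ in radians; here φ = 4.259 rad.
So I = 4πRB/(μ₀φ) = 4π × 0.0351 × 1.80×10⁻⁵ / (4π×10⁻⁷ × 4.259) = 1.48 A.

I ≈ 1.48 A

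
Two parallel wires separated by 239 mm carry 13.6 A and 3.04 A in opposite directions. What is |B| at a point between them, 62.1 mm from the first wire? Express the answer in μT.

Each long wire gives B = μ₀I/(2πd). Distances are d₁ = 0.0621 m and d₂ = 0.1769 m.
B₁ = 4.38×10⁻⁵ T, B₂ = 3.44×10⁻⁶ T.
Between antiparallel currents both contributions point the same way, so they add. B = B₁ + B₂ = 4.38×10⁻⁵ + 3.44×10⁻⁶ = 4.72×10⁻⁵ T.

B ≈ 47.2 μT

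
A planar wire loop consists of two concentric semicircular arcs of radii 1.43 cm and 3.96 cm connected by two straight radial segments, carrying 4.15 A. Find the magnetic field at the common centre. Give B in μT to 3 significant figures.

B ≈ 58.2 μT

The radial connectors point toward the centre, so dl × r̂ = 0 and they contribute nothing.
Each semicircle gives μ₀I/(4R): inner arc 9.12×10⁻⁵ T, outer arc 3.29×10⁻⁵ T.
The two arcs carry current in opposite angular senses, so their fields oppose: B = |9.12×10⁻⁵ − 3.29×10⁻⁵| = 5.82×10⁻⁵ T.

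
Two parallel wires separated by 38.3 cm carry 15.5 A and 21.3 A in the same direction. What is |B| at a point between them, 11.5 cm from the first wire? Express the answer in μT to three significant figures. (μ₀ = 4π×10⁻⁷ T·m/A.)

Each long wire gives B = μ₀I/(2πd). Distances are d₁ = 0.115 m and d₂ = 0.268 m.
B₁ = 2.70×10⁻⁵ T, B₂ = 1.59×10⁻⁵ T.
Between parallel currents the two contributions point in opposite directions, so they subtract. B = |B₁ − B₂| = |2.70×10⁻⁵ − 1.59×10⁻⁵| = 1.11×10⁻⁵ T.

B ≈ 11.1 μT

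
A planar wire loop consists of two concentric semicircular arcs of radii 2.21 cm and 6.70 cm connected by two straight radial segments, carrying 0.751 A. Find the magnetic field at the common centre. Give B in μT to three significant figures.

The radial connectors point toward the centre, so dl × r̂ = 0 and they contribute nothing.
Each semicircle gives μ₀I/(4R): inner arc 1.07×10⁻⁵ T, outer arc 3.52×10⁻⁶ T.
The two arcs carry current in opposite angular senses, so their fields oppose: B = |1.07×10⁻⁵ − 3.52×10⁻⁶| = 7.15×10⁻⁶ T.

B ≈ 7.15 μT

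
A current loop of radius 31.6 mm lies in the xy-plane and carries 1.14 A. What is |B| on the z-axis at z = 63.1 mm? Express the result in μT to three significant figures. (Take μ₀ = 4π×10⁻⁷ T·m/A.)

On the axis of a circular loop, B = μ₀IR² / [2(R²+z²)^(3/2)].
R² + z² = (0.0316)² + (0.0631)² = 0.00498 m², and (R²+z²)^(3/2) = 3.51×10⁻⁴ m³.
B = (4π×10⁻⁷ × 1.14 × 0.0009986) / (2 × 3.51×10⁻⁴) = 2.04×10⁻⁶ T.

B ≈ 2.04 μT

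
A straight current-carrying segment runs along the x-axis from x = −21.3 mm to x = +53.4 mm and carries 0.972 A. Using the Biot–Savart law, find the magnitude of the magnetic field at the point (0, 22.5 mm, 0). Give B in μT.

For a finite straight segment, B = (μ₀I/4πd)(sinθ₁ + sinθ₂), where θ₁, θ₂ are the angles from the perpendicular to each end.
The perpendicular distance is d = 0.0225 m; the end-offsets along the wire are a = 0.0213 m and b = 0.0534 m.
sinθ₁ = 0.0213/√(0.0213²+0.0225²) = 0.6875; sinθ₂ = 0.0534/√(0.0534²+0.0225²) = 0.9215.
B = (4π×10⁻⁷ × 0.972) / (4π × 0.0225) × (0.6875 + 0.9215) = 6.95×10⁻⁶ T.

B ≈ 6.95 μT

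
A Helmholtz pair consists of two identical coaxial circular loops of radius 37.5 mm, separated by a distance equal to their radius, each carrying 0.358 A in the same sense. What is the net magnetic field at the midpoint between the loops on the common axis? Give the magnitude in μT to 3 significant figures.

Each loop contributes B = μ₀IR²/[2(R²+z²)^(3/2)] on the axis, with z measured from that loop.
Loop 1 (z = 0.01875 m): B₁ = 4.29×10⁻⁶ T. Loop 2 (z = 0.01875 m): B₂ = 4.29×10⁻⁶ T.
The fields add: B = B₁ + B₂ = 8.58×10⁻⁶ T.

B ≈ 8.58 μT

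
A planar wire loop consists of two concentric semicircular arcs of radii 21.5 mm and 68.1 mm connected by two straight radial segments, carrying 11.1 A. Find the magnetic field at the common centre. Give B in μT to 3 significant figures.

The radial connectors point toward the centre, so dl × r̂ = 0 and they contribute nothing.
Each semicircle gives μ₀I/(4R): inner arc 1.62×10⁻⁴ T, outer arc 5.12×10⁻⁵ T.
The two arcs carry current in opposite angular senses, so their fields oppose: B = |1.62×10⁻⁴ − 5.12×10⁻⁵| = 1.11×10⁻⁴ T.

B ≈ 111 μT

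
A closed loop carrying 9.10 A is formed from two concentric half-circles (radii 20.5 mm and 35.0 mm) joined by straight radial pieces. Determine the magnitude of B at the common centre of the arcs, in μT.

B ≈ 57.8 μT

The radial connectors point toward the centre, so dl × r̂ = 0 and they contribute nothing.
Each semicircle gives μ₀I/(4R): inner arc 1.39×10⁻⁴ T, outer arc 8.17×10⁻⁵ T.
The two arcs carry current in opposite angular senses, so their fields oppose: B = |1.39×10⁻⁴ − 8.17×10⁻⁵| = 5.78×10⁻⁵ T.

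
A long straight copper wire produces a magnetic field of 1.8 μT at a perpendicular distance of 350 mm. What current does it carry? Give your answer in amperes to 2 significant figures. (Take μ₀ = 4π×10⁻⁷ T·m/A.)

I ≈ 3.1 A

For a long straight wire B = μ₀I/(2πd), so I = 2πdB/μ₀.
I = 2π × 0.35 × 1.80×10⁻⁶ / (4π×10⁻⁷) = 3.15 A.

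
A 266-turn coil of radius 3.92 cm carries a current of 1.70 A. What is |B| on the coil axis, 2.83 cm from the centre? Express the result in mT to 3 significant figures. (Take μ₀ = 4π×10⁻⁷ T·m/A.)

For an N-turn flat coil, B = Nμ₀IR²/[2(R²+z²)^(3/2)] with R = 0.0392 m, z = 0.0283 m.
B = 266 × 1.45×10⁻⁵ T = 3.86×10⁻³ T.

B ≈ 3.86 mT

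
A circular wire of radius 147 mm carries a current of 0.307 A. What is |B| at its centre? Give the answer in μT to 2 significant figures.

B ≈ 1.3 μT

At the centre of a circular loop the Biot–Savart law gives B = μ₀I/(2R).
B = (4π×10⁻⁷ × 0.307) / (2 × 0.147) = 1.31×10⁻⁶ T.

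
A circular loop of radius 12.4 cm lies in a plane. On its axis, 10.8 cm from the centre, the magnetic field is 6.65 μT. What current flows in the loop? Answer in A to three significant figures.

On the axis of a loop, B = μ₀IR²/[2(R²+z²)^(3/2)], so I = 2B(R²+z²)^(3/2)/(μ₀R²).
R² + z² = 0.01538 + 0.01166 = 0.02704 m²; raised to 3/2 gives 4.45×10⁻³ m³.
I = 2 × 6.65×10⁻⁶ × 4.45×10⁻³ / (1.26×10⁻⁶ × 0.01538) = 3.06 A.

I ≈ 3.06 A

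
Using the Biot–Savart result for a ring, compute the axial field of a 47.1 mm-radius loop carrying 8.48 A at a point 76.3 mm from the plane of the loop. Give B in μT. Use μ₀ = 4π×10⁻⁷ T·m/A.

B ≈ 16.4 μT

On the axis of a circular loop, B = μ₀IR² / [2(R²+z²)^(3/2)].
R² + z² = (0.0471)² + (0.0763)² = 0.00804 m², and (R²+z²)^(3/2) = 7.21×10⁻⁴ m³.
B = (4π×10⁻⁷ × 8.48 × 0.002218) / (2 × 7.21×10⁻⁴) = 1.64×10⁻⁵ T.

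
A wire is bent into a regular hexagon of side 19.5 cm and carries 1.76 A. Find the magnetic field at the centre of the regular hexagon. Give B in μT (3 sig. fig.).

Each side is a finite straight segment at perpendicular distance d = a/(2 tan(π/6)) = 0.1689 m from the centre, with end-angles ±π/6.
One side contributes B₁ = (μ₀I/4πd)·2 sin(π/6) = 1.04×10⁻⁶ T.
All 6 sides add in the same direction: B = 6 × 1.04×10⁻⁶ = 6.25×10⁻⁶ T.

B ≈ 6.25 μT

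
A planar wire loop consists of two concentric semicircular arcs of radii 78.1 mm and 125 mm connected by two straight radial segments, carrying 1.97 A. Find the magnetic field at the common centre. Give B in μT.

B ≈ 2.97 μT

The radial connectors point toward the centre, so dl × r̂ = 0 and they contribute nothing.
Each semicircle gives μ₀I/(4R): inner arc 7.92×10⁻⁶ T, outer arc 4.95×10⁻⁶ T.
The two arcs carry current in opposite angular senses, so their fields oppose: B = |7.92×10⁻⁶ − 4.95×10⁻⁶| = 2.97×10⁻⁶ T.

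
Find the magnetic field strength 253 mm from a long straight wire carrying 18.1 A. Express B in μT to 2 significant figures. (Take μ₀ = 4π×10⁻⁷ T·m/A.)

B ≈ 14 μT

For an infinitely long straight wire, B = μ₀I/(2πd).
B = (4π×10⁻⁷ × 18.1) / (2π × 0.253) = 1.43×10⁻⁵ T.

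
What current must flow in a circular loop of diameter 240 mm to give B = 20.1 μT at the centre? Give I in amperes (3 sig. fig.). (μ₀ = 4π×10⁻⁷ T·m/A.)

I ≈ 3.84 A

At the centre of a circular loop B = μ₀I/(2R), so I = 2RB/μ₀.
With R = 0.12 m, I = 2 × 0.12 × 2.01×10⁻⁵ / (4π×10⁻⁷) = 3.84 A.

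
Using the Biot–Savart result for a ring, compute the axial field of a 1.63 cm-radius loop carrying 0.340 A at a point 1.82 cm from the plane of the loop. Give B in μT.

B ≈ 3.89 μT

On the axis of a circular loop, B = μ₀IR² / [2(R²+z²)^(3/2)].
R² + z² = (0.0163)² + (0.0182)² = 0.0005969 m², and (R²+z²)^(3/2) = 1.46×10⁻⁵ m³.
B = (4π×10⁻⁷ × 0.340 × 0.0002657) / (2 × 1.46×10⁻⁵) = 3.89×10⁻⁶ T.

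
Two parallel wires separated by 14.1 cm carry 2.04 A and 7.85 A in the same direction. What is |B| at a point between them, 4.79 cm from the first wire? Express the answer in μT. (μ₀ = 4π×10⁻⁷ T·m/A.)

B ≈ 8.35 μT

Each long wire gives B = μ₀I/(2πd). Distances are d₁ = 0.0479 m and d₂ = 0.0931 m.
B₁ = 8.52×10⁻⁶ T, B₂ = 1.69×10⁻⁵ T.
Between parallel currents the two contributions point in opposite directions, so they subtract. B = |B₁ − B₂| = |8.52×10⁻⁶ − 1.69×10⁻⁵| = 8.35×10⁻⁶ T.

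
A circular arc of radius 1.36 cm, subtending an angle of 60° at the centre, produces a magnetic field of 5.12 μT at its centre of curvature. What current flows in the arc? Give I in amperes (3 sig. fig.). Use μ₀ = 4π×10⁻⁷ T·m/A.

I ≈ 0.665 A

For a circular arc, B = μ₀Iφ/(4πR) with φ in radians; here φ = 1.047 rad.
So I = 4πRB/(μ₀φ) = 4π × 0.0136 × 5.12×10⁻⁶ / (4π×10⁻⁷ × 1.047) = 0.665 A.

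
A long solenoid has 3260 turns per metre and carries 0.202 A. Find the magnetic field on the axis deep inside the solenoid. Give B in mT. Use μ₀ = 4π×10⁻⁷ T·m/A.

Inside a long solenoid, B = μ₀nI with n = 3260 turns/m.
B = 4π×10⁻⁷ × 3260 × 0.202 = 8.28×10⁻⁴ T.

B ≈ 0.828 mT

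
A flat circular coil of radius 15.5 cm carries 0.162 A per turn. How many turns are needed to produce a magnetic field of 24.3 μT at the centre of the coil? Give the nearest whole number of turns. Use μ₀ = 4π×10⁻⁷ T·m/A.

For an N-turn coil, B = Nμ₀I/(2R). A single turn gives B₁ = 6.57×10⁻⁷ T with R = 0.155 m.
N = B/B₁ = 2.43×10⁻⁵ / 6.57×10⁻⁷ = 37.00.

N = 37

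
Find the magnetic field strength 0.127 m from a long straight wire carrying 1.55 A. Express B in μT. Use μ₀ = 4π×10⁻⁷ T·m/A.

For an infinitely long straight wire, B = μ₀I/(2πd).
B = (4π×10⁻⁷ × 1.55) / (2π × 0.127) = 2.44×10⁻⁶ T.

B ≈ 2.44 μT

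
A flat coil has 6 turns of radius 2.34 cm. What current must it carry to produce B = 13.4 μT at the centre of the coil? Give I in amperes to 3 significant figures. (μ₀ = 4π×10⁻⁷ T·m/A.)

For an N-turn coil, B = Nμ₀I/(2R) with R = 0.0234 m, so I = 2RB/(Nμ₀) = 2 × 0.0234 × 1.34×10⁻⁵ / (6 × 4π×10⁻⁷) = 8.32×10⁻² A.

I ≈ 0.0832 A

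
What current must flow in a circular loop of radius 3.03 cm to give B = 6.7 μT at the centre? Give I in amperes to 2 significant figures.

At the centre of a circular loop B = μ₀I/(2R), so I = 2RB/μ₀.
With R = 0.0303 m, I = 2 × 0.0303 × 6.70×10⁻⁶ / (4π×10⁻⁷) = 0.323 A.

I ≈ 0.32 A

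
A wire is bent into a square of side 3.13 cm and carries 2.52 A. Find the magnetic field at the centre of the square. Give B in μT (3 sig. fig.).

Each side is a finite straight segment at perpendicular distance d = a/(2 tan(π/4)) = 0.01565 m from the centre, with end-angles ±π/4.
One side contributes B₁ = (μ₀I/4πd)·2 sin(π/4) = 2.28×10⁻⁵ T.
All 4 sides add in the same direction: B = 4 × 2.28×10⁻⁵ = 9.11×10⁻⁵ T.

B ≈ 91.1 μT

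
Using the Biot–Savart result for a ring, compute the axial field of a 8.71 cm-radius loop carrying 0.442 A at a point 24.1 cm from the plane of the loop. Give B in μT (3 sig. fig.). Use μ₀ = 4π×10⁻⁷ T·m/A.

B ≈ 0.125 μT

On the axis of a circular loop, B = μ₀IR² / [2(R²+z²)^(3/2)].
R² + z² = (0.0871)² + (0.241)² = 0.06567 m², and (R²+z²)^(3/2) = 1.68×10⁻² m³.
B = (4π×10⁻⁷ × 0.442 × 0.007586) / (2 × 1.68×10⁻²) = 1.25×10⁻⁷ T.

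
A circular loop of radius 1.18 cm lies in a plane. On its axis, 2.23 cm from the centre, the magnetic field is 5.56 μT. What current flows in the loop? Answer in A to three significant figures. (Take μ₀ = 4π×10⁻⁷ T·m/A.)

On the axis of a loop, B = μ₀IR²/[2(R²+z²)^(3/2)], so I = 2B(R²+z²)^(3/2)/(μ₀R²).
R² + z² = 0.0001392 + 0.0004973 = 0.0006365 m²; raised to 3/2 gives 1.61×10⁻⁵ m³.
I = 2 × 5.56×10⁻⁶ × 1.61×10⁻⁵ / (1.26×10⁻⁶ × 0.0001392) = 1.02 A.

I ≈ 1.02 A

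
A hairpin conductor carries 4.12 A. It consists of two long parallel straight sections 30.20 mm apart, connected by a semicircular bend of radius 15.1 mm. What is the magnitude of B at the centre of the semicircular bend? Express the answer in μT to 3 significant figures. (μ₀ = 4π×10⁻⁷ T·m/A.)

B ≈ 140 μT

The semicircular arc contributes B_arc = μ₀I·π/(4πR) = μ₀I/(4R) = 8.57×10⁻⁵ T.
Each semi-infinite lead is at perpendicular distance R = 0.0151 m from the centre, with the perpendicular foot at its near end, so it contributes μ₀I/(4πR); both point the same way, together 5.46×10⁻⁵ T.
Arc and leads all point the same direction: B = 8.57×10⁻⁵ + 5.46×10⁻⁵ = 1.40×10⁻⁴ T.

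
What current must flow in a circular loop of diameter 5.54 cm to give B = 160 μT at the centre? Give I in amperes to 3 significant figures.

At the centre of a circular loop B = μ₀I/(2R), so I = 2RB/μ₀.
With R = 0.0277 m, I = 2 × 0.0277 × 1.60×10⁻⁴ / (4π×10⁻⁷) = 7.05 A.

I ≈ 7.05 A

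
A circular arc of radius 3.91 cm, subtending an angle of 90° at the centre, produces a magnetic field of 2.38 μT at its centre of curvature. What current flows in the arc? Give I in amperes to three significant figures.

For a circular arc, B = μ₀Iφ/(4πR) with φ in radians; here φ = 1.571 rad.
So I = 4πRB/(μ₀φ) = 4π × 0.0391 × 2.38×10⁻⁶ / (4π×10⁻⁷ × 1.571) = 0.592 A.

I ≈ 0.592 A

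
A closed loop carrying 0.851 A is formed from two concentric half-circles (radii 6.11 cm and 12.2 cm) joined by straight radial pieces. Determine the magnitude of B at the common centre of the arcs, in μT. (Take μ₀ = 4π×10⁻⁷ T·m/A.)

The radial connectors point toward the centre, so dl × r̂ = 0 and they contribute nothing.
Each semicircle gives μ₀I/(4R): inner arc 4.38×10⁻⁶ T, outer arc 2.19×10⁻⁶ T.
The two arcs carry current in opposite angular senses, so their fields oppose: B = |4.38×10⁻⁶ − 2.19×10⁻⁶| = 2.18×10⁻⁶ T.

B ≈ 2.18 μT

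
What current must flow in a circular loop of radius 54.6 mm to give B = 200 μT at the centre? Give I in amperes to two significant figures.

At the centre of a circular loop B = μ₀I/(2R), so I = 2RB/μ₀.
With R = 0.0546 m, I = 2 × 0.0546 × 2.00×10⁻⁴ / (4π×10⁻⁷) = 17.4 A.

I ≈ 17 A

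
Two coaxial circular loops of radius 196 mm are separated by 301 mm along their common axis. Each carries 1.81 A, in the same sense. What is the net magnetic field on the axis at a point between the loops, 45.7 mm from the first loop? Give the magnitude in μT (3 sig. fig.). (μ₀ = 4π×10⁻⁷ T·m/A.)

Each loop contributes B = μ₀IR²/[2(R²+z²)^(3/2)] on the axis, with z measured from that loop.
Loop 1 (z = 0.0457 m): B₁ = 5.36×10⁻⁶ T. Loop 2 (z = 0.2553 m): B₂ = 1.31×10⁻⁶ T.
The fields add: B = B₁ + B₂ = 6.67×10⁻⁶ T.

B ≈ 6.67 μT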